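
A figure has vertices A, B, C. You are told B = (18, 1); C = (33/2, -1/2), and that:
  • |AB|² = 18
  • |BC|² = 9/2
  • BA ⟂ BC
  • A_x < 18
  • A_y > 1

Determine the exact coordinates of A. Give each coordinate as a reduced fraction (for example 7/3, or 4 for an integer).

A = (15, 4)

1. A_x = 15  [[BA ⟂ BC ⇒ -3/2x-3/2y+57/2=0] ∩ [|A−(18, 1)|²=18]]
2. A_y = 4  [[BA ⟂ BC ⇒ -3/2x-3/2y+57/2=0] ∩ [|A−(18, 1)|²=18]]
   so A = (15, 4)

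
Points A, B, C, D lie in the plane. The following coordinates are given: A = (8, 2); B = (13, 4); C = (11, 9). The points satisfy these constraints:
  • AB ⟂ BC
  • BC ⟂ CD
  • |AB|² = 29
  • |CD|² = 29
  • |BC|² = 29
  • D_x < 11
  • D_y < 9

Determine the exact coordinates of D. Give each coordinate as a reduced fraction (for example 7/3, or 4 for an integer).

1. D_x = 6  [[BC ⟂ CD ⇒ -2x+5y-23=0] ∩ [|D−(11, 9)|²=29]]
2. D_y = 7  [[BC ⟂ CD ⇒ -2x+5y-23=0] ∩ [|D−(11, 9)|²=29]]
   so D = (6, 7)

D = (6, 7)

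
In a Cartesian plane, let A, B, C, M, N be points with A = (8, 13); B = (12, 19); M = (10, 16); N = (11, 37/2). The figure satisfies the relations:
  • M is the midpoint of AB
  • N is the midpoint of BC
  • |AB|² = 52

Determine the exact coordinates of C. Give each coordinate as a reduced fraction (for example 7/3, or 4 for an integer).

C = (10, 18)

1. C_x = 10  [C = 2·N−B = 2·(11, 37/2)−(12, 19)]
2. C_y = 18  [C = 2·N−B = 2·(11, 37/2)−(12, 19)]
   so C = (10, 18)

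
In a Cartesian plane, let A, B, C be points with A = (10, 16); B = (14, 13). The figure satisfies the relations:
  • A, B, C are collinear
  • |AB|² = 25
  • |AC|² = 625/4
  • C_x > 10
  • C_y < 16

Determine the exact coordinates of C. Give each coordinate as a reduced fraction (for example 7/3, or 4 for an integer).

1. C_x = 20  [[A, B, C are collinear ⇒ 3x+4y-94=0] ∩ [|C−(10, 16)|²=625/4]]
2. C_y = 17/2  [[A, B, C are collinear ⇒ 3x+4y-94=0] ∩ [|C−(10, 16)|²=625/4]]
   so C = (20, 17/2)

C = (20, 17/2)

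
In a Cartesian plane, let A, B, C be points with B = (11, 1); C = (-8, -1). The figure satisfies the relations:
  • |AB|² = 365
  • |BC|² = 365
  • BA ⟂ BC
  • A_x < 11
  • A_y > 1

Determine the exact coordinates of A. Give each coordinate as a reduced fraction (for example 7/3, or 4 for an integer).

1. A_x = 9  [[BA ⟂ BC ⇒ -19x-2y+211=0] ∩ [|A−(11, 1)|²=365]]
2. A_y = 20  [[BA ⟂ BC ⇒ -19x-2y+211=0] ∩ [|A−(11, 1)|²=365]]
   so A = (9, 20)

A = (9, 20)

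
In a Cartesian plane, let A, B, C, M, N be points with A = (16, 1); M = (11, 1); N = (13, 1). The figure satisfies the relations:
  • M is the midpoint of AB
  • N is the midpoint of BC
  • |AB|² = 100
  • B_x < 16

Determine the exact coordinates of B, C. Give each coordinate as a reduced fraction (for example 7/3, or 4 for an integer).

B = (6, 1)
C = (20, 1)

1. B_x = 6  [B = 2·M−A = 2·(11, 1)−(16, 1)]
2. B_y = 1  [B = 2·M−A = 2·(11, 1)−(16, 1)]
   so B = (6, 1)
3. C_x = 20  [C = 2·N−B = 2·(13, 1)−(6, 1)]
4. C_y = 1  [C = 2·N−B = 2·(13, 1)−(6, 1)]
   so C = (20, 1)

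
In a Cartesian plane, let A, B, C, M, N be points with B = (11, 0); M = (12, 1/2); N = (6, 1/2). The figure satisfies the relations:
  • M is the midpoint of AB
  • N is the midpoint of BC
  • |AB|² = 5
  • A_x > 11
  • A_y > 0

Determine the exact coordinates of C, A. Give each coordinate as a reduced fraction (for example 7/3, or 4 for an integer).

C = (1, 1)
A = (13, 1)

1. A_x = 13  [A = 2·M−B = 2·(12, 1/2)−(11, 0)]
2. A_y = 1  [A = 2·M−B = 2·(12, 1/2)−(11, 0)]
   so A = (13, 1)
3. C_x = 1  [C = 2·N−B = 2·(6, 1/2)−(11, 0)]
4. C_y = 1  [C = 2·N−B = 2·(6, 1/2)−(11, 0)]
   so C = (1, 1)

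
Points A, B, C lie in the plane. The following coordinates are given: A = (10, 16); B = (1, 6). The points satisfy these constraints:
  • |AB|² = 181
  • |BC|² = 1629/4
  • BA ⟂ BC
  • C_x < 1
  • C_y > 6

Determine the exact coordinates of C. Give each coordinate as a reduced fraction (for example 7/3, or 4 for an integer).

C = (-14, 39/2)

1. C_x = -14  [[BA ⟂ BC ⇒ 9x+10y-69=0] ∩ [|C−(1, 6)|²=1629/4]]
2. C_y = 39/2  [[BA ⟂ BC ⇒ 9x+10y-69=0] ∩ [|C−(1, 6)|²=1629/4]]
   so C = (-14, 39/2)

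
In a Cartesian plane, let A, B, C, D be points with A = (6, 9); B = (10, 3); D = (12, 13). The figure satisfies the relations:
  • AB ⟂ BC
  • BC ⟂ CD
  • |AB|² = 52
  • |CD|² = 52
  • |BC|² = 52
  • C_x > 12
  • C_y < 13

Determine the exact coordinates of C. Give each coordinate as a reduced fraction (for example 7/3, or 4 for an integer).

1. C_x = 16  [[AB ⟂ BC ⇒ 4x-6y-22=0] ∩ [|C−(12, 13)|²=52]]
2. C_y = 7  [[AB ⟂ BC ⇒ 4x-6y-22=0] ∩ [|C−(12, 13)|²=52]]
   so C = (16, 7)

C = (16, 7)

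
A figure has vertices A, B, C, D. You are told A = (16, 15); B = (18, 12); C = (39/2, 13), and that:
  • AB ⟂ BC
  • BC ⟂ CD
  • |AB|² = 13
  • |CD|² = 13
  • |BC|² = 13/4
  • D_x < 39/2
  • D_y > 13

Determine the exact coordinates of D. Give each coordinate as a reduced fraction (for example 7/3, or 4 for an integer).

1. D_x = 35/2  [[BC ⟂ CD ⇒ 3/2x+1y-169/4=0] ∩ [|D−(39/2, 13)|²=13]]
2. D_y = 16  [[BC ⟂ CD ⇒ 3/2x+1y-169/4=0] ∩ [|D−(39/2, 13)|²=13]]
   so D = (35/2, 16)

D = (35/2, 16)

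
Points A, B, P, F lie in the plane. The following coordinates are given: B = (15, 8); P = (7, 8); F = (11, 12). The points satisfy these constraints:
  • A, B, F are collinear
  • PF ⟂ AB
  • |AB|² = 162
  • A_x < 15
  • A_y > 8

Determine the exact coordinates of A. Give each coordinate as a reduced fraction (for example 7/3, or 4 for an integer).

1. A_x = 6  [[A, B, F are collinear ⇒ -4x-4y+92=0] ∩ [|A−(15, 8)|²=162]]
2. A_y = 17  [[A, B, F are collinear ⇒ -4x-4y+92=0] ∩ [|A−(15, 8)|²=162]]
   so A = (6, 17)

A = (6, 17)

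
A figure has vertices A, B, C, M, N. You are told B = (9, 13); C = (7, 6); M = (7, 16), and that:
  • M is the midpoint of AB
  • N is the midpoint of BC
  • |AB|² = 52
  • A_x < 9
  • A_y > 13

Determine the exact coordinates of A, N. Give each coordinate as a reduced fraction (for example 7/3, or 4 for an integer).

A = (5, 19)
N = (8, 19/2)

1. A_x = 5  [A = 2·M−B = 2·(7, 16)−(9, 13)]
2. A_y = 19  [A = 2·M−B = 2·(7, 16)−(9, 13)]
   so A = (5, 19)
3. N_x = 8  [2·N = B+C = (9, 13)+(7, 6)]
4. N_y = 19/2  [2·N = B+C = (9, 13)+(7, 6)]
   so N = (8, 19/2)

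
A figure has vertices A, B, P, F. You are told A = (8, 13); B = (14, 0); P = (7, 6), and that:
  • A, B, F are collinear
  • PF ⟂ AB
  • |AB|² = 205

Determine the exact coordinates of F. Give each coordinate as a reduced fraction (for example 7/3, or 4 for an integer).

1. F_x = 430/41  [[A, B, F are collinear ⇒ 13x+6y-182=0] ∩ [PF ⟂ AB ⇒ 6x-13y+36=0]]
2. F_y = 312/41  [[A, B, F are collinear ⇒ 13x+6y-182=0] ∩ [PF ⟂ AB ⇒ 6x-13y+36=0]]
   so F = (430/41, 312/41)

F = (430/41, 312/41)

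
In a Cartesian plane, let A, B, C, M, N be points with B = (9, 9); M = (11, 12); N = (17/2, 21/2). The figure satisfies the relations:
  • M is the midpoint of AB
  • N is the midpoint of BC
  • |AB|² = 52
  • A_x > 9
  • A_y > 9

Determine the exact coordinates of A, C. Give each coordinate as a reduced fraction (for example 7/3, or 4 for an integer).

1. A_x = 13  [A = 2·M−B = 2·(11, 12)−(9, 9)]
2. A_y = 15  [A = 2·M−B = 2·(11, 12)−(9, 9)]
   so A = (13, 15)
3. C_x = 8  [C = 2·N−B = 2·(17/2, 21/2)−(9, 9)]
4. C_y = 12  [C = 2·N−B = 2·(17/2, 21/2)−(9, 9)]
   so C = (8, 12)

A = (13, 15)
C = (8, 12)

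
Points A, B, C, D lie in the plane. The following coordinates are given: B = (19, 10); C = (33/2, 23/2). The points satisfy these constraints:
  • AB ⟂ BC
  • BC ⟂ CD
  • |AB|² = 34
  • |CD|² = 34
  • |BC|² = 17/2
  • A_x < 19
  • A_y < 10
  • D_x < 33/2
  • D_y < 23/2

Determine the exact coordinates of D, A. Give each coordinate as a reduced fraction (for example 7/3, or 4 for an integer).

D = (27/2, 13/2)
A = (16, 5)

1. D_x = 27/2  [[BC ⟂ CD ⇒ -5/2x+3/2y+24=0] ∩ [|D−(33/2, 23/2)|²=34]]
2. D_y = 13/2  [[BC ⟂ CD ⇒ -5/2x+3/2y+24=0] ∩ [|D−(33/2, 23/2)|²=34]]
   so D = (27/2, 13/2)
3. A_x = 16  [[AB ⟂ BC ⇒ 5/2x-3/2y-65/2=0] ∩ [|A−(19, 10)|²=34]]
4. A_y = 5  [[AB ⟂ BC ⇒ 5/2x-3/2y-65/2=0] ∩ [|A−(19, 10)|²=34]]
   so A = (16, 5)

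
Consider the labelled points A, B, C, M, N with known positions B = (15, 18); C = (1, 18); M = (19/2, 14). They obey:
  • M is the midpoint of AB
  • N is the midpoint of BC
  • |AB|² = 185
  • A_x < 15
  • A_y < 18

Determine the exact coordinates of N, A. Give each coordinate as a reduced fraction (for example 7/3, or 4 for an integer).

1. A_x = 4  [A = 2·M−B = 2·(19/2, 14)−(15, 18)]
2. A_y = 10  [A = 2·M−B = 2·(19/2, 14)−(15, 18)]
   so A = (4, 10)
3. N_x = 8  [2·N = B+C = (15, 18)+(1, 18)]
4. N_y = 18  [2·N = B+C = (15, 18)+(1, 18)]
   so N = (8, 18)

N = (8, 18)
A = (4, 10)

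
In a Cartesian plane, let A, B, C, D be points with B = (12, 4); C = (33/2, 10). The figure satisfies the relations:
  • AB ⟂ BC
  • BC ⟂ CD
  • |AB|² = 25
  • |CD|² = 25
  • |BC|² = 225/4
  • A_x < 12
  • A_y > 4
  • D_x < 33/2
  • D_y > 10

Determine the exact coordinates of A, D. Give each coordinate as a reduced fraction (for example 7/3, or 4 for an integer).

1. A_x = 8  [[AB ⟂ BC ⇒ -9/2x-6y+78=0] ∩ [|A−(12, 4)|²=25]]
2. A_y = 7  [[AB ⟂ BC ⇒ -9/2x-6y+78=0] ∩ [|A−(12, 4)|²=25]]
   so A = (8, 7)
3. D_x = 25/2  [[BC ⟂ CD ⇒ 9/2x+6y-537/4=0] ∩ [|D−(33/2, 10)|²=25]]
4. D_y = 13  [[BC ⟂ CD ⇒ 9/2x+6y-537/4=0] ∩ [|D−(33/2, 10)|²=25]]
   so D = (25/2, 13)

A = (8, 7)
D = (25/2, 13)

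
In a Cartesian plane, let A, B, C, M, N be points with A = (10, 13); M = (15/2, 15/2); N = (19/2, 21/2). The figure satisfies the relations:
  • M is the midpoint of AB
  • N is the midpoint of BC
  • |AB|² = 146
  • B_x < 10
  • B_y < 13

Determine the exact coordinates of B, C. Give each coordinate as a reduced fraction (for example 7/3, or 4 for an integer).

1. B_x = 5  [B = 2·M−A = 2·(15/2, 15/2)−(10, 13)]
2. B_y = 2  [B = 2·M−A = 2·(15/2, 15/2)−(10, 13)]
   so B = (5, 2)
3. C_x = 14  [C = 2·N−B = 2·(19/2, 21/2)−(5, 2)]
4. C_y = 19  [C = 2·N−B = 2·(19/2, 21/2)−(5, 2)]
   so C = (14, 19)

B = (5, 2)
C = (14, 19)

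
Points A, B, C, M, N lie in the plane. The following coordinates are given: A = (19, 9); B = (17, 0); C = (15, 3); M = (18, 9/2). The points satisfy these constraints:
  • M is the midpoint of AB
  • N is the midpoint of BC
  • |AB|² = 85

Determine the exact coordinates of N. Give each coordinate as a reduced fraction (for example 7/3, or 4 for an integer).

N = (16, 3/2)

1. N_x = 16  [2·N = B+C = (17, 0)+(15, 3)]
2. N_y = 3/2  [2·N = B+C = (17, 0)+(15, 3)]
   so N = (16, 3/2)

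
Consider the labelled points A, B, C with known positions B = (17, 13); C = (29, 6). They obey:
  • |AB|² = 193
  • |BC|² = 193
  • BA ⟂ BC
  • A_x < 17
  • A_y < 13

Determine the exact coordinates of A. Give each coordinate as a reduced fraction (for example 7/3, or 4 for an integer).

1. A_x = 10  [[BA ⟂ BC ⇒ 12x-7y-113=0] ∩ [|A−(17, 13)|²=193]]
2. A_y = 1  [[BA ⟂ BC ⇒ 12x-7y-113=0] ∩ [|A−(17, 13)|²=193]]
   so A = (10, 1)

A = (10, 1)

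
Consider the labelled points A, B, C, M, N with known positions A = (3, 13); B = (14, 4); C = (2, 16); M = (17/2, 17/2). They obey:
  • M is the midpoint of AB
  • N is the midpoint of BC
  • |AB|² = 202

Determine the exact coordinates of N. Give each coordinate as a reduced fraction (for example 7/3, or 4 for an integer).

N = (8, 10)

1. N_x = 8  [2·N = B+C = (14, 4)+(2, 16)]
2. N_y = 10  [2·N = B+C = (14, 4)+(2, 16)]
   so N = (8, 10)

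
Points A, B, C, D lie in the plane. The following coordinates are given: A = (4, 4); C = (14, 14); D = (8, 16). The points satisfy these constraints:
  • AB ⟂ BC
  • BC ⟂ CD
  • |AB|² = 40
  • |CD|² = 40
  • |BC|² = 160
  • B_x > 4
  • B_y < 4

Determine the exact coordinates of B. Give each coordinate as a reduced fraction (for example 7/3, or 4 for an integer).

1. B_x = 10  [[BC ⟂ CD ⇒ 6x-2y-56=0] ∩ [|B−(4, 4)|²=40]]
2. B_y = 2  [[BC ⟂ CD ⇒ 6x-2y-56=0] ∩ [|B−(4, 4)|²=40]]
   so B = (10, 2)

B = (10, 2)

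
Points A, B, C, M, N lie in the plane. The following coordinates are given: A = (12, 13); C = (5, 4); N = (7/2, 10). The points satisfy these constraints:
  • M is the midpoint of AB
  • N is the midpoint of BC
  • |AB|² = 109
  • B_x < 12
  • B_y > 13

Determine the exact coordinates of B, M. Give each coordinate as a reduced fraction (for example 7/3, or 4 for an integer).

1. B_x = 2  [B = 2·N−C = 2·(7/2, 10)−(5, 4)]
2. B_y = 16  [B = 2·N−C = 2·(7/2, 10)−(5, 4)]
   so B = (2, 16)
3. M_x = 7  [2·M = A+B = (12, 13)+(2, 16)]
4. M_y = 29/2  [2·M = A+B = (12, 13)+(2, 16)]
   so M = (7, 29/2)

B = (2, 16)
M = (7, 29/2)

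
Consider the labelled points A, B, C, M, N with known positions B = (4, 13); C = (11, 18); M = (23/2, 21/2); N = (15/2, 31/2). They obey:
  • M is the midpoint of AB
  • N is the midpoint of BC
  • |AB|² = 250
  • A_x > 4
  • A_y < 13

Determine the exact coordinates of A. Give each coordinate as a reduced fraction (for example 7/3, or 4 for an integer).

1. A_x = 19  [A = 2·M−B = 2·(23/2, 21/2)−(4, 13)]
2. A_y = 8  [A = 2·M−B = 2·(23/2, 21/2)−(4, 13)]
   so A = (19, 8)

A = (19, 8)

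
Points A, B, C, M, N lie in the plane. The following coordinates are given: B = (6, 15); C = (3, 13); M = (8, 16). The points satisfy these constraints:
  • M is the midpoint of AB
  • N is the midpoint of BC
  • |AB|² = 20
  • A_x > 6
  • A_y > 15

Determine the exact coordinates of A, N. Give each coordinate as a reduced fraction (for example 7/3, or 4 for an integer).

A = (10, 17)
N = (9/2, 14)

1. A_x = 10  [A = 2·M−B = 2·(8, 16)−(6, 15)]
2. A_y = 17  [A = 2·M−B = 2·(8, 16)−(6, 15)]
   so A = (10, 17)
3. N_x = 9/2  [2·N = B+C = (6, 15)+(3, 13)]
4. N_y = 14  [2·N = B+C = (6, 15)+(3, 13)]
   so N = (9/2, 14)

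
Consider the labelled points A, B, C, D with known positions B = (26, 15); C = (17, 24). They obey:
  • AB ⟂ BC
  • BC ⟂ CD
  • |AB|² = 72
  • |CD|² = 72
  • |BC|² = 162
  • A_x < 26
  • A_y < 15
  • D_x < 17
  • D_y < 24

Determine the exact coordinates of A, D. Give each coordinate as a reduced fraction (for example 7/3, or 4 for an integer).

A = (20, 9)
D = (11, 18)

1. A_x = 20  [[AB ⟂ BC ⇒ 9x-9y-99=0] ∩ [|A−(26, 15)|²=72]]
2. A_y = 9  [[AB ⟂ BC ⇒ 9x-9y-99=0] ∩ [|A−(26, 15)|²=72]]
   so A = (20, 9)
3. D_x = 11  [[BC ⟂ CD ⇒ -9x+9y-63=0] ∩ [|D−(17, 24)|²=72]]
4. D_y = 18  [[BC ⟂ CD ⇒ -9x+9y-63=0] ∩ [|D−(17, 24)|²=72]]
   so D = (11, 18)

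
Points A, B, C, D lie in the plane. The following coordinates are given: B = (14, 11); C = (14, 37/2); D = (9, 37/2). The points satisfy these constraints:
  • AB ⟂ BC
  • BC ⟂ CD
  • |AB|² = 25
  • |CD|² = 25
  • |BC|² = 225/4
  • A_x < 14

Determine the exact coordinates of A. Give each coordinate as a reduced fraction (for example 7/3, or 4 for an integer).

1. A_x = 9  [[AB ⟂ BC ⇒ -15/2y+165/2=0] ∩ [|A−(14, 11)|²=25]]
2. A_y = 11  [[AB ⟂ BC ⇒ -15/2y+165/2=0] ∩ [|A−(14, 11)|²=25]]
   so A = (9, 11)

A = (9, 11)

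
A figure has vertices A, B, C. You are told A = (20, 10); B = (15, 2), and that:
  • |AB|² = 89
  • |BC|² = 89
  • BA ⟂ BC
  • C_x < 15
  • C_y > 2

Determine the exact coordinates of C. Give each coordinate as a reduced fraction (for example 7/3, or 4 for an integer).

1. C_x = 7  [[BA ⟂ BC ⇒ 5x+8y-91=0] ∩ [|C−(15, 2)|²=89]]
2. C_y = 7  [[BA ⟂ BC ⇒ 5x+8y-91=0] ∩ [|C−(15, 2)|²=89]]
   so C = (7, 7)

C = (7, 7)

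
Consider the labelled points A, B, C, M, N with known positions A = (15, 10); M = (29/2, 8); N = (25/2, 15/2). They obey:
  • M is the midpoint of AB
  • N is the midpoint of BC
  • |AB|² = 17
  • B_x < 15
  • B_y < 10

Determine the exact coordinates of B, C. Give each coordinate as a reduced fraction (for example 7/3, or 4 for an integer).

1. B_x = 14  [B = 2·M−A = 2·(29/2, 8)−(15, 10)]
2. B_y = 6  [B = 2·M−A = 2·(29/2, 8)−(15, 10)]
   so B = (14, 6)
3. C_x = 11  [C = 2·N−B = 2·(25/2, 15/2)−(14, 6)]
4. C_y = 9  [C = 2·N−B = 2·(25/2, 15/2)−(14, 6)]
   so C = (11, 9)

B = (14, 6)
C = (11, 9)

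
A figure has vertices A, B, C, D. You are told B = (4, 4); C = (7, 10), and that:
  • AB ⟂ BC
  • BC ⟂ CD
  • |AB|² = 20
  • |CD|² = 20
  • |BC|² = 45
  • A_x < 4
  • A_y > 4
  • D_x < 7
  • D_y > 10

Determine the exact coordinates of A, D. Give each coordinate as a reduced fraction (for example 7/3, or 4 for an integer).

1. A_x = 0  [[AB ⟂ BC ⇒ -3x-6y+36=0] ∩ [|A−(4, 4)|²=20]]
2. A_y = 6  [[AB ⟂ BC ⇒ -3x-6y+36=0] ∩ [|A−(4, 4)|²=20]]
   so A = (0, 6)
3. D_x = 3  [[BC ⟂ CD ⇒ 3x+6y-81=0] ∩ [|D−(7, 10)|²=20]]
4. D_y = 12  [[BC ⟂ CD ⇒ 3x+6y-81=0] ∩ [|D−(7, 10)|²=20]]
   so D = (3, 12)

A = (0, 6)
D = (3, 12)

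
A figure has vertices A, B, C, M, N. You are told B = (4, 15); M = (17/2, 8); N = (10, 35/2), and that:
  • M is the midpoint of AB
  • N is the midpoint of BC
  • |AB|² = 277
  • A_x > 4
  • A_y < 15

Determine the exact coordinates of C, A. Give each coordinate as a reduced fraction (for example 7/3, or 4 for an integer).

C = (16, 20)
A = (13, 1)

1. A_x = 13  [A = 2·M−B = 2·(17/2, 8)−(4, 15)]
2. A_y = 1  [A = 2·M−B = 2·(17/2, 8)−(4, 15)]
   so A = (13, 1)
3. C_x = 16  [C = 2·N−B = 2·(10, 35/2)−(4, 15)]
4. C_y = 20  [C = 2·N−B = 2·(10, 35/2)−(4, 15)]
   so C = (16, 20)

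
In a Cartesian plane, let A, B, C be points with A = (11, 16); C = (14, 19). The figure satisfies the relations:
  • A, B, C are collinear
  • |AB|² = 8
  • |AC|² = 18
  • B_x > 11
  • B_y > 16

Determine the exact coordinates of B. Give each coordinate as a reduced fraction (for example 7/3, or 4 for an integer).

B = (13, 18)

1. B_x = 13  [[A, B, C are collinear ⇒ 3x-3y+15=0] ∩ [|B−(11, 16)|²=8]]
2. B_y = 18  [[A, B, C are collinear ⇒ 3x-3y+15=0] ∩ [|B−(11, 16)|²=8]]
   so B = (13, 18)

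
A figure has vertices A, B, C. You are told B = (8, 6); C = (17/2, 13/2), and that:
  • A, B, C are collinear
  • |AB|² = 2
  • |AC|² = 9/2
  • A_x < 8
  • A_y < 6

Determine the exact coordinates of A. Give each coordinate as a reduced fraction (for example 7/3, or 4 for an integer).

A = (7, 5)

1. A_x = 7  [[A, B, C are collinear ⇒ -1/2x+1/2y+1=0] ∩ [|A−(8, 6)|²=2]]
2. A_y = 5  [[A, B, C are collinear ⇒ -1/2x+1/2y+1=0] ∩ [|A−(8, 6)|²=2]]
   so A = (7, 5)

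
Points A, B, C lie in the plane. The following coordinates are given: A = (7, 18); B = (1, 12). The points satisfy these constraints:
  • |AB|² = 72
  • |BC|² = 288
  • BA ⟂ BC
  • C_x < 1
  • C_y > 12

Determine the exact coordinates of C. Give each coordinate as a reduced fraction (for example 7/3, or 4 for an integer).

1. C_x = -11  [[BA ⟂ BC ⇒ 6x+6y-78=0] ∩ [|C−(1, 12)|²=288]]
2. C_y = 24  [[BA ⟂ BC ⇒ 6x+6y-78=0] ∩ [|C−(1, 12)|²=288]]
   so C = (-11, 24)

C = (-11, 24)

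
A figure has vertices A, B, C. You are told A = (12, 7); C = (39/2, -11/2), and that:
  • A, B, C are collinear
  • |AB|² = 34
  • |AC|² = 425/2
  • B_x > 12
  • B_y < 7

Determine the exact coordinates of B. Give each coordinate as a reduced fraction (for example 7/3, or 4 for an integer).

1. B_x = 15  [[A, B, C are collinear ⇒ -25/2x-15/2y+405/2=0] ∩ [|B−(12, 7)|²=34]]
2. B_y = 2  [[A, B, C are collinear ⇒ -25/2x-15/2y+405/2=0] ∩ [|B−(12, 7)|²=34]]
   so B = (15, 2)

B = (15, 2)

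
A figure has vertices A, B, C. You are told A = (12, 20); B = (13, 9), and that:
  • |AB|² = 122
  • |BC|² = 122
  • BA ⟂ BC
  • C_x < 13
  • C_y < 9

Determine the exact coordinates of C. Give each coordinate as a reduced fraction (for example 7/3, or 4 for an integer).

C = (2, 8)

1. C_x = 2  [[BA ⟂ BC ⇒ -1x+11y-86=0] ∩ [|C−(13, 9)|²=122]]
2. C_y = 8  [[BA ⟂ BC ⇒ -1x+11y-86=0] ∩ [|C−(13, 9)|²=122]]
   so C = (2, 8)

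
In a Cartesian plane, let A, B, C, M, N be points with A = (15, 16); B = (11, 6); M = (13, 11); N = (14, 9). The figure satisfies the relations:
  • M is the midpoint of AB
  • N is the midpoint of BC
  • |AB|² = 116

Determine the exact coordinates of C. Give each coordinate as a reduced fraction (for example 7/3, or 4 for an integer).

C = (17, 12)

1. C_x = 17  [C = 2·N−B = 2·(14, 9)−(11, 6)]
2. C_y = 12  [C = 2·N−B = 2·(14, 9)−(11, 6)]
   so C = (17, 12)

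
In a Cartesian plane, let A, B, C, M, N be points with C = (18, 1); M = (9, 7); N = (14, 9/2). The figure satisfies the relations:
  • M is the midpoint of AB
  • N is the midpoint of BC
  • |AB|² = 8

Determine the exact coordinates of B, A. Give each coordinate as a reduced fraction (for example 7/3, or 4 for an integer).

B = (10, 8)
A = (8, 6)

1. B_x = 10  [B = 2·N−C = 2·(14, 9/2)−(18, 1)]
2. B_y = 8  [B = 2·N−C = 2·(14, 9/2)−(18, 1)]
   so B = (10, 8)
3. A_x = 8  [A = 2·M−B = 2·(9, 7)−(10, 8)]
4. A_y = 6  [A = 2·M−B = 2·(9, 7)−(10, 8)]
   so A = (8, 6)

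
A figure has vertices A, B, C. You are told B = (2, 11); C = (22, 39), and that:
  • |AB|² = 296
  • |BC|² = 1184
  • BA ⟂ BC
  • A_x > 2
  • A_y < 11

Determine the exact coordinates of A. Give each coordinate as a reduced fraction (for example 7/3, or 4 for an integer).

A = (16, 1)

1. A_x = 16  [[BA ⟂ BC ⇒ 20x+28y-348=0] ∩ [|A−(2, 11)|²=296]]
2. A_y = 1  [[BA ⟂ BC ⇒ 20x+28y-348=0] ∩ [|A−(2, 11)|²=296]]
   so A = (16, 1)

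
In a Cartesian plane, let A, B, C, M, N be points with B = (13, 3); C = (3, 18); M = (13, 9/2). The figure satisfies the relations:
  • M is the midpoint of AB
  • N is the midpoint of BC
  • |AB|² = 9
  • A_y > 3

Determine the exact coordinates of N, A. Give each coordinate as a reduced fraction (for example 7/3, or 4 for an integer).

1. A_x = 13  [A = 2·M−B = 2·(13, 9/2)−(13, 3)]
2. A_y = 6  [A = 2·M−B = 2·(13, 9/2)−(13, 3)]
   so A = (13, 6)
3. N_x = 8  [2·N = B+C = (13, 3)+(3, 18)]
4. N_y = 21/2  [2·N = B+C = (13, 3)+(3, 18)]
   so N = (8, 21/2)

N = (8, 21/2)
A = (13, 6)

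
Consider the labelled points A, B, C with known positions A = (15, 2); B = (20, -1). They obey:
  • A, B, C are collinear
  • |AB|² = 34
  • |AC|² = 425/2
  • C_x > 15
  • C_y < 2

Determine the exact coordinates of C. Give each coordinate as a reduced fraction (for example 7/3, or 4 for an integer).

C = (55/2, -11/2)

1. C_x = 55/2  [[A, B, C are collinear ⇒ 3x+5y-55=0] ∩ [|C−(15, 2)|²=425/2]]
2. C_y = -11/2  [[A, B, C are collinear ⇒ 3x+5y-55=0] ∩ [|C−(15, 2)|²=425/2]]
   so C = (55/2, -11/2)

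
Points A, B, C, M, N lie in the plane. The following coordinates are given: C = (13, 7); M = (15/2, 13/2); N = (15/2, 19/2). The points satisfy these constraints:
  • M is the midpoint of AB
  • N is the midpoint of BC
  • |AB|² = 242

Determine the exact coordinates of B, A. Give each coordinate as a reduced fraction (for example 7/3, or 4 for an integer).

1. B_x = 2  [B = 2·N−C = 2·(15/2, 19/2)−(13, 7)]
2. B_y = 12  [B = 2·N−C = 2·(15/2, 19/2)−(13, 7)]
   so B = (2, 12)
3. A_x = 13  [A = 2·M−B = 2·(15/2, 13/2)−(2, 12)]
4. A_y = 1  [A = 2·M−B = 2·(15/2, 13/2)−(2, 12)]
   so A = (13, 1)

B = (2, 12)
A = (13, 1)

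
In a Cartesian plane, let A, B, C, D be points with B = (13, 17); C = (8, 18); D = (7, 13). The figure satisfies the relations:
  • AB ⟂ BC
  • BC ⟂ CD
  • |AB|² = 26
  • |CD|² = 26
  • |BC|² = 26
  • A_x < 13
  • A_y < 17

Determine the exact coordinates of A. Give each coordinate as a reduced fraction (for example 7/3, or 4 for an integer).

1. A_x = 12  [[AB ⟂ BC ⇒ 5x-1y-48=0] ∩ [|A−(13, 17)|²=26]]
2. A_y = 12  [[AB ⟂ BC ⇒ 5x-1y-48=0] ∩ [|A−(13, 17)|²=26]]
   so A = (12, 12)

A = (12, 12)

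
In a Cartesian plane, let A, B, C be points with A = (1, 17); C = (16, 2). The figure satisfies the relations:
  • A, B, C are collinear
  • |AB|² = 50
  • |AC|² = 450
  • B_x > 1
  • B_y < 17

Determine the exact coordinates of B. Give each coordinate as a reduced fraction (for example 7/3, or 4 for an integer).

B = (6, 12)

1. B_x = 6  [[A, B, C are collinear ⇒ -15x-15y+270=0] ∩ [|B−(1, 17)|²=50]]
2. B_y = 12  [[A, B, C are collinear ⇒ -15x-15y+270=0] ∩ [|B−(1, 17)|²=50]]
   so B = (6, 12)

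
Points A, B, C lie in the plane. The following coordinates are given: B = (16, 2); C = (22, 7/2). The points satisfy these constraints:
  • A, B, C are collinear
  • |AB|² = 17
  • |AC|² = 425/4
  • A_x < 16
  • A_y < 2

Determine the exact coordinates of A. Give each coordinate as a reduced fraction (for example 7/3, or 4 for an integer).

A = (12, 1)

1. A_x = 12  [[A, B, C are collinear ⇒ -3/2x+6y+12=0] ∩ [|A−(16, 2)|²=17]]
2. A_y = 1  [[A, B, C are collinear ⇒ -3/2x+6y+12=0] ∩ [|A−(16, 2)|²=17]]
   so A = (12, 1)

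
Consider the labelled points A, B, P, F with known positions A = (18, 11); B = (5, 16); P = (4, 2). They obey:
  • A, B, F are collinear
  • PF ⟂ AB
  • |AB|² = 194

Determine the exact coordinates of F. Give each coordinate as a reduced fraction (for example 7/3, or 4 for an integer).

F = (1711/194, 2819/194)

1. F_x = 1711/194  [[A, B, F are collinear ⇒ -5x-13y+233=0] ∩ [PF ⟂ AB ⇒ -13x+5y+42=0]]
2. F_y = 2819/194  [[A, B, F are collinear ⇒ -5x-13y+233=0] ∩ [PF ⟂ AB ⇒ -13x+5y+42=0]]
   so F = (1711/194, 2819/194)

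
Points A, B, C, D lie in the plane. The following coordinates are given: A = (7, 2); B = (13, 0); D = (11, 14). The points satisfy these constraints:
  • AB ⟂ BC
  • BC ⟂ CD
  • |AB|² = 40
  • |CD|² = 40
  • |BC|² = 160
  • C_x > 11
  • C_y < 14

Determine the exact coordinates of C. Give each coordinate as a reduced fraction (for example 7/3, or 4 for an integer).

1. C_x = 17  [[AB ⟂ BC ⇒ 6x-2y-78=0] ∩ [|C−(11, 14)|²=40]]
2. C_y = 12  [[AB ⟂ BC ⇒ 6x-2y-78=0] ∩ [|C−(11, 14)|²=40]]
   so C = (17, 12)

C = (17, 12)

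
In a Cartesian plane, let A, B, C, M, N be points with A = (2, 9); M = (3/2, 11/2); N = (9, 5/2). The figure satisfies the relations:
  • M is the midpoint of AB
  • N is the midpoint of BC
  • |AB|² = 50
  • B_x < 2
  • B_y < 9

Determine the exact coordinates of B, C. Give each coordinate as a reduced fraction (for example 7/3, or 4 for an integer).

B = (1, 2)
C = (17, 3)

1. B_x = 1  [B = 2·M−A = 2·(3/2, 11/2)−(2, 9)]
2. B_y = 2  [B = 2·M−A = 2·(3/2, 11/2)−(2, 9)]
   so B = (1, 2)
3. C_x = 17  [C = 2·N−B = 2·(9, 5/2)−(1, 2)]
4. C_y = 3  [C = 2·N−B = 2·(9, 5/2)−(1, 2)]
   so C = (17, 3)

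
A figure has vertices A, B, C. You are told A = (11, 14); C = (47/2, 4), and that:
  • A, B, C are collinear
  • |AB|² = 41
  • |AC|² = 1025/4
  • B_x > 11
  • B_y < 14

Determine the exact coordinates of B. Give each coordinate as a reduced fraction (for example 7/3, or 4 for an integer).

B = (16, 10)

1. B_x = 16  [[A, B, C are collinear ⇒ -10x-25/2y+285=0] ∩ [|B−(11, 14)|²=41]]
2. B_y = 10  [[A, B, C are collinear ⇒ -10x-25/2y+285=0] ∩ [|B−(11, 14)|²=41]]
   so B = (16, 10)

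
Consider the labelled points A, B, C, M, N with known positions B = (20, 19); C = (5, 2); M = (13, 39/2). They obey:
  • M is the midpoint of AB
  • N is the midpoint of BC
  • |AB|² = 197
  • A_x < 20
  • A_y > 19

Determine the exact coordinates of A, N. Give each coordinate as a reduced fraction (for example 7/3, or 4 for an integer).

A = (6, 20)
N = (25/2, 21/2)

1. A_x = 6  [A = 2·M−B = 2·(13, 39/2)−(20, 19)]
2. A_y = 20  [A = 2·M−B = 2·(13, 39/2)−(20, 19)]
   so A = (6, 20)
3. N_x = 25/2  [2·N = B+C = (20, 19)+(5, 2)]
4. N_y = 21/2  [2·N = B+C = (20, 19)+(5, 2)]
   so N = (25/2, 21/2)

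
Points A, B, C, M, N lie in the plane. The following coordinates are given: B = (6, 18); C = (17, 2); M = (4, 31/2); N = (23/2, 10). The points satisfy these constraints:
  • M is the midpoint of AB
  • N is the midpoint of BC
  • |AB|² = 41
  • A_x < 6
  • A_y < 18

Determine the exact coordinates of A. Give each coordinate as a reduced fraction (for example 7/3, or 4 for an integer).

1. A_x = 2  [A = 2·M−B = 2·(4, 31/2)−(6, 18)]
2. A_y = 13  [A = 2·M−B = 2·(4, 31/2)−(6, 18)]
   so A = (2, 13)

A = (2, 13)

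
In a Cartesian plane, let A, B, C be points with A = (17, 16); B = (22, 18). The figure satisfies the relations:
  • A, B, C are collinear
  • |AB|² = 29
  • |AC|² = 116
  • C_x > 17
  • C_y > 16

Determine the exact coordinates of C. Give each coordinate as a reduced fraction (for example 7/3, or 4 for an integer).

C = (27, 20)

1. C_x = 27  [[A, B, C are collinear ⇒ -2x+5y-46=0] ∩ [|C−(17, 16)|²=116]]
2. C_y = 20  [[A, B, C are collinear ⇒ -2x+5y-46=0] ∩ [|C−(17, 16)|²=116]]
   so C = (27, 20)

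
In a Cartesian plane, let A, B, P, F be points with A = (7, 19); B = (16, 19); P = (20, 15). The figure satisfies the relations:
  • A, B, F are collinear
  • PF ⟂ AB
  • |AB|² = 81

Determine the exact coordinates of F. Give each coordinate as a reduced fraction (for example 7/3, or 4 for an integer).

F = (20, 19)

1. F_x = 20  [[A, B, F are collinear ⇒ 9y-171=0] ∩ [PF ⟂ AB ⇒ 9x-180=0]]
2. F_y = 19  [[A, B, F are collinear ⇒ 9y-171=0] ∩ [PF ⟂ AB ⇒ 9x-180=0]]
   so F = (20, 19)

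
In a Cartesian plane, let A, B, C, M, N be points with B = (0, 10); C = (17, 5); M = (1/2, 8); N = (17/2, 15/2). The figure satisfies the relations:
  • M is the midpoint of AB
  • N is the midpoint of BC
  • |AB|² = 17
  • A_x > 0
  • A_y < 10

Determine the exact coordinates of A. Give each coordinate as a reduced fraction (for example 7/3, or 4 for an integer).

A = (1, 6)

1. A_x = 1  [A = 2·M−B = 2·(1/2, 8)−(0, 10)]
2. A_y = 6  [A = 2·M−B = 2·(1/2, 8)−(0, 10)]
   so A = (1, 6)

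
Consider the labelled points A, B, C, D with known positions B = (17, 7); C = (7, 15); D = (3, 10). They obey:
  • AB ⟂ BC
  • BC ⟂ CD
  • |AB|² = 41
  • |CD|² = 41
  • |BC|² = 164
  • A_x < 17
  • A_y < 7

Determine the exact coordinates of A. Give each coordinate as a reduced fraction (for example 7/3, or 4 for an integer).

1. A_x = 13  [[AB ⟂ BC ⇒ 10x-8y-114=0] ∩ [|A−(17, 7)|²=41]]
2. A_y = 2  [[AB ⟂ BC ⇒ 10x-8y-114=0] ∩ [|A−(17, 7)|²=41]]
   so A = (13, 2)

A = (13, 2)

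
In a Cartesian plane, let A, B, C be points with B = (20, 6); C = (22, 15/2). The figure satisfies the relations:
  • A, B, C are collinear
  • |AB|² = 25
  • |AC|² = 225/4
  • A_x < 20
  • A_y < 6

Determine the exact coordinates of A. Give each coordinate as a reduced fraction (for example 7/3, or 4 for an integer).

A = (16, 3)

1. A_x = 16  [[A, B, C are collinear ⇒ -3/2x+2y+18=0] ∩ [|A−(20, 6)|²=25]]
2. A_y = 3  [[A, B, C are collinear ⇒ -3/2x+2y+18=0] ∩ [|A−(20, 6)|²=25]]
   so A = (16, 3)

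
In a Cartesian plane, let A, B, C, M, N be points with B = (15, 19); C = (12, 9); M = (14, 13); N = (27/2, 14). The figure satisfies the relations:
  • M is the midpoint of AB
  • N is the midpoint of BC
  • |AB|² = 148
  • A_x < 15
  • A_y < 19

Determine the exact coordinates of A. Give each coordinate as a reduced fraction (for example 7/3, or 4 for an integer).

1. A_x = 13  [A = 2·M−B = 2·(14, 13)−(15, 19)]
2. A_y = 7  [A = 2·M−B = 2·(14, 13)−(15, 19)]
   so A = (13, 7)

A = (13, 7)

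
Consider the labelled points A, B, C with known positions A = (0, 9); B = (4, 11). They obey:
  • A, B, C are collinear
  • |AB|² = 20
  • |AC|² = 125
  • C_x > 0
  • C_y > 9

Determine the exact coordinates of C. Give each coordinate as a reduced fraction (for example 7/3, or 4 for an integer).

1. C_x = 10  [[A, B, C are collinear ⇒ -2x+4y-36=0] ∩ [|C−(0, 9)|²=125]]
2. C_y = 14  [[A, B, C are collinear ⇒ -2x+4y-36=0] ∩ [|C−(0, 9)|²=125]]
   so C = (10, 14)

C = (10, 14)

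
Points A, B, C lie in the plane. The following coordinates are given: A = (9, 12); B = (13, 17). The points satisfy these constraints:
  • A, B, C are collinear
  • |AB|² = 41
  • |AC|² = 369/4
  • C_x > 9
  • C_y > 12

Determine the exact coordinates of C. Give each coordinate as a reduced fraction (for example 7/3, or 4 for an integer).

1. C_x = 15  [[A, B, C are collinear ⇒ -5x+4y-3=0] ∩ [|C−(9, 12)|²=369/4]]
2. C_y = 39/2  [[A, B, C are collinear ⇒ -5x+4y-3=0] ∩ [|C−(9, 12)|²=369/4]]
   so C = (15, 39/2)

C = (15, 39/2)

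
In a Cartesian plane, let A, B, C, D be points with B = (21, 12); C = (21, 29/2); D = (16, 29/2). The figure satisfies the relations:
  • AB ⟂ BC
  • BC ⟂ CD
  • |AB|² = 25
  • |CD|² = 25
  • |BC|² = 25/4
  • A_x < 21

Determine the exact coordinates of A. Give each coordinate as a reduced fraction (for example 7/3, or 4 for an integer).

1. A_x = 16  [[AB ⟂ BC ⇒ -5/2y+30=0] ∩ [|A−(21, 12)|²=25]]
2. A_y = 12  [[AB ⟂ BC ⇒ -5/2y+30=0] ∩ [|A−(21, 12)|²=25]]
   so A = (16, 12)

A = (16, 12)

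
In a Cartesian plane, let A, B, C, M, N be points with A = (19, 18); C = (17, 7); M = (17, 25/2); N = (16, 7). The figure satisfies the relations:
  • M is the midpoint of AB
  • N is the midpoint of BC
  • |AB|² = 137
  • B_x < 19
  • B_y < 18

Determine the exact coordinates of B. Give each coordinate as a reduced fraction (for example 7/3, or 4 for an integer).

B = (15, 7)

1. B_x = 15  [B = 2·M−A = 2·(17, 25/2)−(19, 18)]
2. B_y = 7  [B = 2·M−A = 2·(17, 25/2)−(19, 18)]
   so B = (15, 7)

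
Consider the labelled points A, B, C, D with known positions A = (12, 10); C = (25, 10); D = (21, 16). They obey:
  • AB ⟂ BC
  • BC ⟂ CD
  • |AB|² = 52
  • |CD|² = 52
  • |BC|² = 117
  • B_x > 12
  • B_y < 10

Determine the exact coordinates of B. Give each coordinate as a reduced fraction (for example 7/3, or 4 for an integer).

1. B_x = 16  [[BC ⟂ CD ⇒ 4x-6y-40=0] ∩ [|B−(12, 10)|²=52]]
2. B_y = 4  [[BC ⟂ CD ⇒ 4x-6y-40=0] ∩ [|B−(12, 10)|²=52]]
   so B = (16, 4)

B = (16, 4)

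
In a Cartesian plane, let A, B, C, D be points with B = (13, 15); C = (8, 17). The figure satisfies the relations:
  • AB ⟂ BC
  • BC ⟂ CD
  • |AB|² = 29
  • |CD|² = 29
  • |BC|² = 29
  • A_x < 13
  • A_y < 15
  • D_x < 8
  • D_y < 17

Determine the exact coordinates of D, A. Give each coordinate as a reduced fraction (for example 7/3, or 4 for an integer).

D = (6, 12)
A = (11, 10)

1. D_x = 6  [[BC ⟂ CD ⇒ -5x+2y+6=0] ∩ [|D−(8, 17)|²=29]]
2. D_y = 12  [[BC ⟂ CD ⇒ -5x+2y+6=0] ∩ [|D−(8, 17)|²=29]]
   so D = (6, 12)
3. A_x = 11  [[AB ⟂ BC ⇒ 5x-2y-35=0] ∩ [|A−(13, 15)|²=29]]
4. A_y = 10  [[AB ⟂ BC ⇒ 5x-2y-35=0] ∩ [|A−(13, 15)|²=29]]
   so A = (11, 10)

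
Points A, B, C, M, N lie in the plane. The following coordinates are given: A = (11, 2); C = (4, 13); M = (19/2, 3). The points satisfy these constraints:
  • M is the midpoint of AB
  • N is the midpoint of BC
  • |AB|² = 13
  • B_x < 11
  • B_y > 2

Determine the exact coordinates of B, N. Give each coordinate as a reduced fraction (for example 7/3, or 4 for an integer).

B = (8, 4)
N = (6, 17/2)

1. B_x = 8  [B = 2·M−A = 2·(19/2, 3)−(11, 2)]
2. B_y = 4  [B = 2·M−A = 2·(19/2, 3)−(11, 2)]
   so B = (8, 4)
3. N_x = 6  [2·N = B+C = (8, 4)+(4, 13)]
4. N_y = 17/2  [2·N = B+C = (8, 4)+(4, 13)]
   so N = (6, 17/2)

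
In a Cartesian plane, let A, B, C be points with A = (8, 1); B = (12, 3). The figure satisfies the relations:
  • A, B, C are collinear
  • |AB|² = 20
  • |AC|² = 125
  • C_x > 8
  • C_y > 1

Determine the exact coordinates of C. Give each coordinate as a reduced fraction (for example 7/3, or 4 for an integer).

1. C_x = 18  [[A, B, C are collinear ⇒ -2x+4y+12=0] ∩ [|C−(8, 1)|²=125]]
2. C_y = 6  [[A, B, C are collinear ⇒ -2x+4y+12=0] ∩ [|C−(8, 1)|²=125]]
   so C = (18, 6)

C = (18, 6)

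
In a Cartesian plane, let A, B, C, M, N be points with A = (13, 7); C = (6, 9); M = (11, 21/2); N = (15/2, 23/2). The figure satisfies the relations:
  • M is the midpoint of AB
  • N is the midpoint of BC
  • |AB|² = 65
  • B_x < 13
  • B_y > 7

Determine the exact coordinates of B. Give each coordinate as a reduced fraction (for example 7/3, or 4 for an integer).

1. B_x = 9  [B = 2·M−A = 2·(11, 21/2)−(13, 7)]
2. B_y = 14  [B = 2·M−A = 2·(11, 21/2)−(13, 7)]
   so B = (9, 14)

B = (9, 14)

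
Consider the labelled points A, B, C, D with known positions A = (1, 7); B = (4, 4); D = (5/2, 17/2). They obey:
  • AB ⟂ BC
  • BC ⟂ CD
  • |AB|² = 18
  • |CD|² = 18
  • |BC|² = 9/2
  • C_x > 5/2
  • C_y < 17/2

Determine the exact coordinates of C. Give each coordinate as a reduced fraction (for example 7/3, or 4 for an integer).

1. C_x = 11/2  [[AB ⟂ BC ⇒ 3x-3y=0] ∩ [|C−(5/2, 17/2)|²=18]]
2. C_y = 11/2  [[AB ⟂ BC ⇒ 3x-3y=0] ∩ [|C−(5/2, 17/2)|²=18]]
   so C = (11/2, 11/2)

C = (11/2, 11/2)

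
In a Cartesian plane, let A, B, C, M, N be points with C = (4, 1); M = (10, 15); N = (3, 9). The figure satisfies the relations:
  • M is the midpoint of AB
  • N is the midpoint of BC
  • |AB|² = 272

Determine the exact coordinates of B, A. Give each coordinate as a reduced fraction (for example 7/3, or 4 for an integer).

B = (2, 17)
A = (18, 13)

1. B_x = 2  [B = 2·N−C = 2·(3, 9)−(4, 1)]
2. B_y = 17  [B = 2·N−C = 2·(3, 9)−(4, 1)]
   so B = (2, 17)
3. A_x = 18  [A = 2·M−B = 2·(10, 15)−(2, 17)]
4. A_y = 13  [A = 2·M−B = 2·(10, 15)−(2, 17)]
   so A = (18, 13)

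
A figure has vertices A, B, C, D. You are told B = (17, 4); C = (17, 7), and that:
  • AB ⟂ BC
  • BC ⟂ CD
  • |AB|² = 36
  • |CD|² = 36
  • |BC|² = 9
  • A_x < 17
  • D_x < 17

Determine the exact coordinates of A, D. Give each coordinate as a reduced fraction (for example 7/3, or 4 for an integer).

A = (11, 4)
D = (11, 7)

1. A_x = 11  [[AB ⟂ BC ⇒ -3y+12=0] ∩ [|A−(17, 4)|²=36]]
2. A_y = 4  [[AB ⟂ BC ⇒ -3y+12=0] ∩ [|A−(17, 4)|²=36]]
   so A = (11, 4)
3. D_x = 11  [[BC ⟂ CD ⇒ 3y-21=0] ∩ [|D−(17, 7)|²=36]]
4. D_y = 7  [[BC ⟂ CD ⇒ 3y-21=0] ∩ [|D−(17, 7)|²=36]]
   so D = (11, 7)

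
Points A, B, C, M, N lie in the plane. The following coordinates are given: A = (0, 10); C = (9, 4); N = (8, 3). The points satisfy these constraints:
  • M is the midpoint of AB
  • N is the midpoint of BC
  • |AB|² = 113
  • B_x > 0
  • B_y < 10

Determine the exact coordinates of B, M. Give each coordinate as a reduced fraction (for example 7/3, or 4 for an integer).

B = (7, 2)
M = (7/2, 6)

1. B_x = 7  [B = 2·N−C = 2·(8, 3)−(9, 4)]
2. B_y = 2  [B = 2·N−C = 2·(8, 3)−(9, 4)]
   so B = (7, 2)
3. M_x = 7/2  [2·M = A+B = (0, 10)+(7, 2)]
4. M_y = 6  [2·M = A+B = (0, 10)+(7, 2)]
   so M = (7/2, 6)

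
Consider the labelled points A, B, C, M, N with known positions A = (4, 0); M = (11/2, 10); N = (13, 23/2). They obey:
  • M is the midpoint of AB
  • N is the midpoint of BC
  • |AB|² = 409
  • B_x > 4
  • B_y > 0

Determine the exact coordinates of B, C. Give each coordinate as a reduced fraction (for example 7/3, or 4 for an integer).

B = (7, 20)
C = (19, 3)

1. B_x = 7  [B = 2·M−A = 2·(11/2, 10)−(4, 0)]
2. B_y = 20  [B = 2·M−A = 2·(11/2, 10)−(4, 0)]
   so B = (7, 20)
3. C_x = 19  [C = 2·N−B = 2·(13, 23/2)−(7, 20)]
4. C_y = 3  [C = 2·N−B = 2·(13, 23/2)−(7, 20)]
   so C = (19, 3)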